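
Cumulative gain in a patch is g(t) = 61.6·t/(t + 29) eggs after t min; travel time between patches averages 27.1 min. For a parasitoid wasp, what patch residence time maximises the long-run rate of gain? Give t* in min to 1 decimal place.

28.0 min

Optimal t* satisfies g'(t*) = g(t*)/(T + t*).
g'(t) = 61.6·29/(t + 29)². Setting 61.6·29/(t+29)² = 61.6t/[(t+29)(27.1+t)] gives 29(27.1+t) = t(t+29), so t² = 29×27.1 = 785.9.
t* = √785.9 = 28.03 min.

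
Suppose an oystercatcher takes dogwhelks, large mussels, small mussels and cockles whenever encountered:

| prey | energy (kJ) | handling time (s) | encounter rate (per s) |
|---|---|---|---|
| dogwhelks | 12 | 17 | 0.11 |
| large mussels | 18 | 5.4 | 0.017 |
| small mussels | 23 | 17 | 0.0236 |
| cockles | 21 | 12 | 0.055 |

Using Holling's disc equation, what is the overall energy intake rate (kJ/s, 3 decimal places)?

R = Σλ_iE_i / (1 + Σλ_ih_i)
Numerator: 0.11×12 + 0.017×18 + 0.0236×23 + 0.055×21 = 3.324
Denominator: 1 + 0.11×17 + 0.017×5.4 + 0.0236×17 + 0.055×12 = 4.023
R = 3.324/4.023 = 0.8262 kJ/s

0.826 kJ/s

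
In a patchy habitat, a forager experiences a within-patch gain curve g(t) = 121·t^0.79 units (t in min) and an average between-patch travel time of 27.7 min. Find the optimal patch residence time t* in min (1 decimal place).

Optimal t* satisfies g'(t*) = g(t*)/(T + t*).
g'(t) = 0.79·121·t^-0.21. Setting 0.79·121·t^-0.21 = 121·t^0.79/(27.7+t) gives 0.79(27.7+t) = t, so 0.21·t = 0.79×27.7.
t* = 0.79×27.7/0.21 = 104.2 min.

104.2 min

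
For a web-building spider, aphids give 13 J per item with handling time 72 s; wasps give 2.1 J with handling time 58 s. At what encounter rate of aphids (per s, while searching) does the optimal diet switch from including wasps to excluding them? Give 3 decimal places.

0.003 per s

The zero-one rule: include wasps iff E₂/h₂ > λE₁/(1+λh₁). Equality gives the switch point.
λE₁h₂ = E₂ + λE₂h₁ ⇒ λ = E₂/(E₁h₂ − E₂h₁) = 2.1/(754 − 151.2) = 0.003484 per s.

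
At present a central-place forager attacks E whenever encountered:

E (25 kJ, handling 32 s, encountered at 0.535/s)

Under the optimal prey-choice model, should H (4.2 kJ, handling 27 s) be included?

No

On E alone, R = ΣλE/(1+Σλh) = 13.38/18.12 = 0.7381 kJ/s.
H: E/h = 4.2/27 = 0.1556 kJ/s.
Since 0.1556 < R, time spent handling H is better spent searching.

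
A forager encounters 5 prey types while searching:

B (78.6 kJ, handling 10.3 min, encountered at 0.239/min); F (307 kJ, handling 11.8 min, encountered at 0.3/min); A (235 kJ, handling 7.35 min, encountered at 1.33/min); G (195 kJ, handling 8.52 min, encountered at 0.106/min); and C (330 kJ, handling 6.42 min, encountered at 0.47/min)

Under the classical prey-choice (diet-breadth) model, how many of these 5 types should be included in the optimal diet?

1

Rank by E/h (kJ/min): C 51.4, A 32, F 26, G 22.9, B 7.63. Include each in turn until the next type's E/h falls below the running intake rate.
Rate on top 1: 38.61. A: 32 < 38.61 → exclude; stop.
Optimal diet: C — 1 of 5 types.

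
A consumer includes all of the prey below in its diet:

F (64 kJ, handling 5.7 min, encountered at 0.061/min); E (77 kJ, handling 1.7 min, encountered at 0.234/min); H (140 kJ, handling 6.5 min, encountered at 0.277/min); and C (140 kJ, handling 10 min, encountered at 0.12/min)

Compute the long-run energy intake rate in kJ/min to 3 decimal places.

16.330 kJ/min

R = Σλ_iE_i / (1 + Σλ_ih_i)
Numerator: 0.061×64 + 0.234×77 + 0.277×140 + 0.12×140 = 77.5
Denominator: 1 + 0.061×5.7 + 0.234×1.7 + 0.277×6.5 + 0.12×10 = 4.746
R = 77.5/4.746 = 16.33 kJ/min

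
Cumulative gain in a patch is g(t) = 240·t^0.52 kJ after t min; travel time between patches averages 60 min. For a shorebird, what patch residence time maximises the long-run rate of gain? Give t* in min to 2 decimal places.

Maximise g(t)/(T+t): set derivative to zero → g'(t)(T+t) = g(t).
g'(t) = 0.52·240·t^-0.48. Setting 0.52·240·t^-0.48 = 240·t^0.52/(60+t) gives 0.52(60+t) = t, so 0.48·t = 0.52×60.
t* = 0.52×60/0.48 = 65 min.

65.00 min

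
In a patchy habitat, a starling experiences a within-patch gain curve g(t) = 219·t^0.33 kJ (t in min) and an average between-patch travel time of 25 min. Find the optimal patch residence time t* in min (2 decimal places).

12.31 min

Optimal t* satisfies g'(t*) = g(t*)/(T + t*).
g'(t) = 0.33·219·t^-0.67. Setting 0.33·219·t^-0.67 = 219·t^0.33/(25+t) gives 0.33(25+t) = t, so 0.67·t = 0.33×25.
t* = 0.33×25/0.67 = 12.31 min.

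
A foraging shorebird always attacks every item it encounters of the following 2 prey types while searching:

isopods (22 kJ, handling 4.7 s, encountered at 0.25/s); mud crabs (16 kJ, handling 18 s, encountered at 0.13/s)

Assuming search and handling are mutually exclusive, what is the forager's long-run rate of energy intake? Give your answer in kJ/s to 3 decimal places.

R = (0.25×22 + 0.13×16) / (1 + 0.25×4.7 + 0.13×18) = 7.58/4.515 = 1.679 kJ/s.

1.679 kJ/s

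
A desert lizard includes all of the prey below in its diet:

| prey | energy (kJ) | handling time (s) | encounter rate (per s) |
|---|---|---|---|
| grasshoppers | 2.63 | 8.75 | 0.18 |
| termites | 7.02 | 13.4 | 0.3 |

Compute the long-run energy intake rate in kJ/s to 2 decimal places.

0.39 kJ/s

R = (0.18×2.63 + 0.3×7.02) / (1 + 0.18×8.75 + 0.3×13.4) = 2.579/6.595 = 0.3911 kJ/s.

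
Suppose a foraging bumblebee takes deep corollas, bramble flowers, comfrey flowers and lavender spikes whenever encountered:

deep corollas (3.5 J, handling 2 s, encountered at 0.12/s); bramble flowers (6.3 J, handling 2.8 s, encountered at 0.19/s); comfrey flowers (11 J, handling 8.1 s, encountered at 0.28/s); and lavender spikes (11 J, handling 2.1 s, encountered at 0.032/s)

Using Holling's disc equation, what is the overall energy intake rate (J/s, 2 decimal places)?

R = Σλ_iE_i / (1 + Σλ_ih_i)
Numerator: 0.12×3.5 + 0.19×6.3 + 0.28×11 + 0.032×11 = 5.049
Denominator: 1 + 0.12×2 + 0.19×2.8 + 0.28×8.1 + 0.032×2.1 = 4.107
R = 5.049/4.107 = 1.229 J/s

1.23 J/s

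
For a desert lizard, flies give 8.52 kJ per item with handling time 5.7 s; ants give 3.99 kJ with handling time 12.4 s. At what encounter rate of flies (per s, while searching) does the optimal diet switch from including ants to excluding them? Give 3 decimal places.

Drop ants once their profitability E₂/h₂ falls below the rate achievable on flies alone: E₂/h₂ = λE₁/(1 + λh₁).
Solve for λ: λE₁h₂ = E₂(1 + λh₁) → λ(E₁h₂ − E₂h₁) = E₂ → λ = E₂/(E₁h₂ − E₂h₁).
λ = 3.99/(8.52×12.4 − 3.99×5.7) = 3.99/82.91 = 0.04813 per s.

0.048 per s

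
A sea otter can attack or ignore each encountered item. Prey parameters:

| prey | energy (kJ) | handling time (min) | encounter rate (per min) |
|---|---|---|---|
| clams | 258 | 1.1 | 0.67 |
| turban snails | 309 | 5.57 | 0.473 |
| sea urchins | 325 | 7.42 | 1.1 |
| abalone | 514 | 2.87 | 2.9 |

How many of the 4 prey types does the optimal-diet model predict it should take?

Rank by E/h (kJ/min): clams 235, abalone 179, turban snails 55.5, sea urchins 43.8. Include each in turn until the next type's E/h falls below the running intake rate.
Rate on top 1: 99.52. abalone: 179 > 99.52 → include.
Rate on top 2: 165.4. turban snails: 55.5 < 165.4 → exclude; stop.
Optimal diet: clams, abalone — 2 of 4 types.

2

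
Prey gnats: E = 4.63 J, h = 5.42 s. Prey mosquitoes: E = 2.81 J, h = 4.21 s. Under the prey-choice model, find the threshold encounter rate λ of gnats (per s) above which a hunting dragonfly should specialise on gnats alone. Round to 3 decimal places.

Drop mosquitoes once their profitability E₂/h₂ falls below the rate achievable on gnats alone: E₂/h₂ = λE₁/(1 + λh₁).
Solve for λ: λE₁h₂ = E₂(1 + λh₁) → λ(E₁h₂ − E₂h₁) = E₂ → λ = E₂/(E₁h₂ − E₂h₁).
λ = 2.81/(4.63×4.21 − 2.81×5.42) = 2.81/4.262 = 0.6593 per s.

0.659 per s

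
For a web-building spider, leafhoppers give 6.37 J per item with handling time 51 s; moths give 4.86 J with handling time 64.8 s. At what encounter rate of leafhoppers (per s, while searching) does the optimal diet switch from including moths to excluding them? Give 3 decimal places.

Drop moths once their profitability E₂/h₂ falls below the rate achievable on leafhoppers alone: E₂/h₂ = λE₁/(1 + λh₁).
Solve for λ: λE₁h₂ = E₂(1 + λh₁) → λ(E₁h₂ − E₂h₁) = E₂ → λ = E₂/(E₁h₂ − E₂h₁).
λ = 4.86/(6.37×64.8 − 4.86×51) = 4.86/164.9 = 0.02947 per s.

0.029 per s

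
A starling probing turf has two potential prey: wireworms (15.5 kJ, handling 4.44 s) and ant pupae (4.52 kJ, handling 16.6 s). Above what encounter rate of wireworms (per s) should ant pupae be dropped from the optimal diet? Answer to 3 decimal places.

0.019 per s

At the threshold, the rate on wireworms alone equals the profitability of ant pupae: λ·15.5/(1 + λ·4.44) = 4.52/16.6 = 0.2723.
Rearranging, λ(15.5 − 0.2723×4.44) = 0.2723, so λ = 0.2723/14.29 = 0.01905 per s.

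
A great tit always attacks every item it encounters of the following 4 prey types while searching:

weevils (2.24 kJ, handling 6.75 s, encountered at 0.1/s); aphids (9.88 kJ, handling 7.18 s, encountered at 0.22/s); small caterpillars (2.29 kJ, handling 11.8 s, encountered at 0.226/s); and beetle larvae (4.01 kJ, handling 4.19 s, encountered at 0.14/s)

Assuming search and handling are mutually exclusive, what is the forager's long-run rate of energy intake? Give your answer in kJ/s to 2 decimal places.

Energy encountered per unit search time: 0.1×2.24 + 0.22×9.88 + 0.226×2.29 + 0.14×4.01 = 3.477 kJ/s.
Handling time per unit search time: 0.1×6.75 + 0.22×7.18 + 0.226×11.8 + 0.14×4.19 = 5.508.
Rate = 3.477/(1 + 5.508) = 0.5342 kJ/s.

0.53 kJ/s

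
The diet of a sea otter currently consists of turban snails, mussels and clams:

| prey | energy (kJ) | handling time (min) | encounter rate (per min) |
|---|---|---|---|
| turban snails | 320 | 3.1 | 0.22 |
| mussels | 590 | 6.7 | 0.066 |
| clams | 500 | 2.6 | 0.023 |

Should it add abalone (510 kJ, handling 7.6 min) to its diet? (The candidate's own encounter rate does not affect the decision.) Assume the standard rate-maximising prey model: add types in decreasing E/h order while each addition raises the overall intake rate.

Yes

Intake rate on the current diet: R = (0.22×320 + 0.066×590 + 0.023×500) / (1 + 0.22×3.1 + 0.066×6.7 + 0.023×2.6) = 120.8/2.184 = 55.33 kJ/min.
Profitability of abalone: 510/7.6 = 67.11 kJ/min.
Since 67.11 > R, including abalone increases the long-run rate.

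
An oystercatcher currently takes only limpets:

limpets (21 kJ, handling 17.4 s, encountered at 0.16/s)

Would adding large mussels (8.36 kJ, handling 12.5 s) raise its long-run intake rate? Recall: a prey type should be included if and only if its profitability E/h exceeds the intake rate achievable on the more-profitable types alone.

Current rate: (0.16×21)/(1 + 0.16×17.4) = 0.8879 kJ/s.
Profitability of large mussels: 8.36/12.5 = 0.6688 kJ/s.
0.6688 < 0.8879, so adding large mussels would lower the average — exclude it.

No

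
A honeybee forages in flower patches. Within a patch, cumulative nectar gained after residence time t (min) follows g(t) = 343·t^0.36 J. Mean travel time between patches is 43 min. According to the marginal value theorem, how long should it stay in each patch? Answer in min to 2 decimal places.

24.19 min

By the marginal value theorem, leave when the instantaneous gain rate g'(t) equals the habitat-wide average g(t)/(T + t).
g'(t) = 0.36·343·t^-0.64. Setting 0.36·343·t^-0.64 = 343·t^0.36/(43+t) gives 0.36(43+t) = t, so 0.64·t = 0.36×43.
t* = 0.36×43/0.64 = 24.19 min.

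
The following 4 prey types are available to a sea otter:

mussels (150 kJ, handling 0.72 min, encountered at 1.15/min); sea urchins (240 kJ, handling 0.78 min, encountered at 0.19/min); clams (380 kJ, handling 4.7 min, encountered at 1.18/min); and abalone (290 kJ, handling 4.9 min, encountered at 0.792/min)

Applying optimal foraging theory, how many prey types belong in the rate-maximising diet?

2

Profitabilities (E/h, kJ/min): sea urchins 308, mussels 208, clams 80.9, abalone 59.2. Add prey in this order while the next type's profitability exceeds the intake rate on those already taken.
Rate on top 1: 39.71. mussels: 208 > 39.71 → include.
Rate on top 2: 110.4. clams: 80.9 < 110.4 → exclude; stop.
Optimal diet: sea urchins, mussels — 2 of 4 types.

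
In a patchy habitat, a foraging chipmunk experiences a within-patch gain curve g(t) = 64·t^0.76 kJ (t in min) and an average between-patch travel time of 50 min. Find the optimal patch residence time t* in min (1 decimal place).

Optimal t* satisfies g'(t*) = g(t*)/(T + t*).
g'(t) = 0.76·64·t^-0.24. Setting 0.76·64·t^-0.24 = 64·t^0.76/(50+t) gives 0.76(50+t) = t, so 0.24·t = 0.76×50.
t* = 0.76×50/0.24 = 158.3 min.

158.3 min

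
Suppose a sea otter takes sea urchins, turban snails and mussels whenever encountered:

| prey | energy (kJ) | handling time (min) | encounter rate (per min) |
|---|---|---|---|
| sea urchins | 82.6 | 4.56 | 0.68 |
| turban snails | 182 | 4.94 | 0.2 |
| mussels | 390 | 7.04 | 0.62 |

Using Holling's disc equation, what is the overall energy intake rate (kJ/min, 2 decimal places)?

35.37 kJ/min

R = Σλ_iE_i / (1 + Σλ_ih_i)
Numerator: 0.68×82.6 + 0.2×182 + 0.62×390 = 334.4
Denominator: 1 + 0.68×4.56 + 0.2×4.94 + 0.62×7.04 = 9.454
R = 334.4/9.454 = 35.37 kJ/min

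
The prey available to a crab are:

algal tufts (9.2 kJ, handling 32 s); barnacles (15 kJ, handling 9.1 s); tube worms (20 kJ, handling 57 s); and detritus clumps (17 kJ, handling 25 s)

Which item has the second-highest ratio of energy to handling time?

In descending order of E/h:
barnacles: 15/9.1 = 1.65 kJ/s
detritus clumps: 17/25 = 0.68 kJ/s
tube worms: 20/57 = 0.351 kJ/s
algal tufts: 9.2/32 = 0.287 kJ/s

detritus clumps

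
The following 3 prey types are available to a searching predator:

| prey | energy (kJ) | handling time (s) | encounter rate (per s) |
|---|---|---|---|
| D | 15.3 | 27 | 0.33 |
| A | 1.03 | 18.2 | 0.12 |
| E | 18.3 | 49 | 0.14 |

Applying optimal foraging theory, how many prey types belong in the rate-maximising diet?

E/h in descending order: D 0.567, E 0.373, A 0.0566 kJ/s. The optimal diet is the largest prefix of this list for which every included type satisfies E_i/h_i > R on the types above it.
Rate on top 1: 0.5095. E: 0.373 < 0.5095 → exclude; stop.
Optimal diet: D — 1 of 3 types.

1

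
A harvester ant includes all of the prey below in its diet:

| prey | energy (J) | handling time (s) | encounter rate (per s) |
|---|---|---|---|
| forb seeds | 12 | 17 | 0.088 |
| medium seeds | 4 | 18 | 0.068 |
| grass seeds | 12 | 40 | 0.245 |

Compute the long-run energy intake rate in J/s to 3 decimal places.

R = (0.088×12 + 0.068×4 + 0.245×12) / (1 + 0.088×17 + 0.068×18 + 0.245×40) = 4.268/13.52 = 0.3157 J/s.

0.316 J/s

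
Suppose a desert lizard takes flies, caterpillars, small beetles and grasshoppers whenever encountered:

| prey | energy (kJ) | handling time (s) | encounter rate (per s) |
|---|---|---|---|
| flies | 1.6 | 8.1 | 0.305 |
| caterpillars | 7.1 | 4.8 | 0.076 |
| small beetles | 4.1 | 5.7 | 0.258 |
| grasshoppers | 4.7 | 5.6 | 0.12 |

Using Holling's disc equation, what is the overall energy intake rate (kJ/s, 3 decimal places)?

R = (0.305×1.6 + 0.076×7.1 + 0.258×4.1 + 0.12×4.7) / (1 + 0.305×8.1 + 0.076×4.8 + 0.258×5.7 + 0.12×5.6) = 2.649/5.978 = 0.4432 kJ/s.

0.443 kJ/s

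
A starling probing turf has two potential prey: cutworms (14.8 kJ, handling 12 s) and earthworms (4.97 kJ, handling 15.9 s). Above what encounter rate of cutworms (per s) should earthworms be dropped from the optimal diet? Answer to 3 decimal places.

Drop earthworms once their profitability E₂/h₂ falls below the rate achievable on cutworms alone: E₂/h₂ = λE₁/(1 + λh₁).
Solve for λ: λE₁h₂ = E₂(1 + λh₁) → λ(E₁h₂ − E₂h₁) = E₂ → λ = E₂/(E₁h₂ − E₂h₁).
λ = 4.97/(14.8×15.9 − 4.97×12) = 4.97/175.7 = 0.02829 per s.

0.028 per s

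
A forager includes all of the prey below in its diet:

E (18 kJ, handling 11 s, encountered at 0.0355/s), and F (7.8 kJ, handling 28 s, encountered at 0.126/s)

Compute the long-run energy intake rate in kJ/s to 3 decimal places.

0.330 kJ/s

Energy encountered per unit search time: 0.0355×18 + 0.126×7.8 = 1.622 kJ/s.
Handling time per unit search time: 0.0355×11 + 0.126×28 = 3.918.
Rate = 1.622/(1 + 3.918) = 0.3297 kJ/s.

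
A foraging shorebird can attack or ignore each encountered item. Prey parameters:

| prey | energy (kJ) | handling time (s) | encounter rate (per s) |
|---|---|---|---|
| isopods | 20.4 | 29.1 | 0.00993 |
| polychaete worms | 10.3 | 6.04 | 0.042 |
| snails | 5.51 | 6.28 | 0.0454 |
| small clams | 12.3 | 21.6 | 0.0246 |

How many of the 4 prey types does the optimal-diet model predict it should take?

4

Rank by E/h (kJ/s): polychaete worms 1.71, snails 0.877, isopods 0.701, small clams 0.569. Include each in turn until the next type's E/h falls below the running intake rate.
Rate on top 1: 0.3451. snails: 0.877 > 0.3451 → include.
Rate on top 2: 0.4437. isopods: 0.701 > 0.4437 → include.
Rate on top 3: 0.4844. small clams: 0.569 > 0.4844 → include.
Optimal diet: polychaete worms, snails, isopods, small clams — 4 of 4 types.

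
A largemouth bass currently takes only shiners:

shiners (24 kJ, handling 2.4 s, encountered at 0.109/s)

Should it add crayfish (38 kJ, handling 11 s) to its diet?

Current rate: (0.109×24)/(1 + 0.109×2.4) = 2.074 kJ/s.
Profitability of crayfish: 38/11 = 3.455 kJ/s.
3.455 > 2.074, so adding crayfish raises the average — include it.

Yes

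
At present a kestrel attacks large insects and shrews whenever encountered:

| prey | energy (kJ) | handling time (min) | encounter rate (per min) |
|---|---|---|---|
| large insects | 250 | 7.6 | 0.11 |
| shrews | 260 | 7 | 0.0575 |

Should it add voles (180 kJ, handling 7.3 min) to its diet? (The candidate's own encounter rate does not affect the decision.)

On large insects and shrews alone, R = ΣλE/(1+Σλh) = 42.45/2.239 = 18.96 kJ/min.
voles: E/h = 180/7.3 = 24.66 kJ/min.
Since 24.66 > R, including voles increases the long-run rate.

Yes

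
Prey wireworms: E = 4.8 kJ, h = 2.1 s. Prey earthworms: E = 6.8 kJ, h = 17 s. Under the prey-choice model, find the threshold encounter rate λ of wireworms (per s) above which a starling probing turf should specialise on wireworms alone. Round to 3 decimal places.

0.101 per s

Drop earthworms once their profitability E₂/h₂ falls below the rate achievable on wireworms alone: E₂/h₂ = λE₁/(1 + λh₁).
Solve for λ: λE₁h₂ = E₂(1 + λh₁) → λ(E₁h₂ − E₂h₁) = E₂ → λ = E₂/(E₁h₂ − E₂h₁).
λ = 6.8/(4.8×17 − 6.8×2.1) = 6.8/67.32 = 0.101 per s.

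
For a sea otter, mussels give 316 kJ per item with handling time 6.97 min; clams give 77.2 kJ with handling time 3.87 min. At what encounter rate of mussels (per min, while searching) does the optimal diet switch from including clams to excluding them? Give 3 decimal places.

0.113 per min

At the threshold, the rate on mussels alone equals the profitability of clams: λ·316/(1 + λ·6.97) = 77.2/3.87 = 19.95.
Rearranging, λ(316 − 19.95×6.97) = 19.95, so λ = 19.95/177 = 0.1127 per min.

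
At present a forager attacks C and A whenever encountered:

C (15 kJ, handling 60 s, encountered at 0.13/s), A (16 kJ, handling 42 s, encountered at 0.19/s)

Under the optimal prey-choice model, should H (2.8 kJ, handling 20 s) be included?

No

Intake rate on the current diet: R = (0.13×15 + 0.19×16) / (1 + 0.13×60 + 0.19×42) = 4.99/16.78 = 0.2974 kJ/s.
H: E/h = 2.8/20 = 0.14 kJ/s.
Since 0.14 < R, time spent handling H is better spent searching.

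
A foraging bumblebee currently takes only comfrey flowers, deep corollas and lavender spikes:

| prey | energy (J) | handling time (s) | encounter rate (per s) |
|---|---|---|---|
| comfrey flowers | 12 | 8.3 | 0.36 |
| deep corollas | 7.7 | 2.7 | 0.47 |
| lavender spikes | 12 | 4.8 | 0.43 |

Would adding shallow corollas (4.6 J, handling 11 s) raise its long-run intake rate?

No

Current rate: (0.36×12 + 0.47×7.7 + 0.43×12)/(1 + 0.36×8.3 + 0.47×2.7 + 0.43×4.8) = 1.789 J/s.
shallow corollas: E/h = 4.6/11 = 0.4182 J/s.
Since 0.4182 < R, time spent handling shallow corollas is better spent searching.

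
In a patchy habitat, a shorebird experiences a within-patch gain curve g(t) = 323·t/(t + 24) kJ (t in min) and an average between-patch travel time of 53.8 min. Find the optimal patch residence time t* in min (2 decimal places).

Maximise g(t)/(T+t): set derivative to zero → g'(t)(T+t) = g(t).
g'(t) = 323·24/(t + 24)². Setting 323·24/(t+24)² = 323t/[(t+24)(53.8+t)] gives 24(53.8+t) = t(t+24), so t² = 24×53.8 = 1291.
t* = √1291 = 35.93 min.

35.93 min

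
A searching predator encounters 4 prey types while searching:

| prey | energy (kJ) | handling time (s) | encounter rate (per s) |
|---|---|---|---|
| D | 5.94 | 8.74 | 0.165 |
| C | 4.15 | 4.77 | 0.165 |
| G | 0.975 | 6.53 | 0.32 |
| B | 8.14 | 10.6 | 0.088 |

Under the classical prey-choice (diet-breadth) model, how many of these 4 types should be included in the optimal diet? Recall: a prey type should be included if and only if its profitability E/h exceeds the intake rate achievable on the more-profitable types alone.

E/h in descending order: C 0.87, B 0.768, D 0.68, G 0.149 kJ/s. The optimal diet is the largest prefix of this list for which every included type satisfies E_i/h_i > R on the types above it.
Rate on top 1: 0.3832. B: 0.768 > 0.3832 → include.
Rate on top 2: 0.5151. D: 0.68 > 0.5151 → include.
Rate on top 3: 0.5721. G: 0.149 < 0.5721 → exclude; stop.
Optimal diet: C, B, D — 3 of 4 types.

3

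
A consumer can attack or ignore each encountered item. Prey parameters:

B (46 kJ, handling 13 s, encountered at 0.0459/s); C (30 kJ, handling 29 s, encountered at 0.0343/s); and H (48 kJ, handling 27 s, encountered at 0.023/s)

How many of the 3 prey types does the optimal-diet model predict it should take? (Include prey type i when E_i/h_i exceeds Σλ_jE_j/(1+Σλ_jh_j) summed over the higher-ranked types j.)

Rank by E/h (kJ/s): B 3.54, H 1.78, C 1.03. Include each in turn until the next type's E/h falls below the running intake rate.
Rate on top 1: 1.322. H: 1.78 > 1.322 → include.
Rate on top 2: 1.45. C: 1.03 < 1.45 → exclude; stop.
Optimal diet: B, H — 2 of 3 types.

2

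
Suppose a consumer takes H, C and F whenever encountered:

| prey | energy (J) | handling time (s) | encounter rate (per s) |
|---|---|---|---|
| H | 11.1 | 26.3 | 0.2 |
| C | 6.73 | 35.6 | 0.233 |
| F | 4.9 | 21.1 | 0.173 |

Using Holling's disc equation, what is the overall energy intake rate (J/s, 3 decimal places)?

0.255 J/s

Energy encountered per unit search time: 0.2×11.1 + 0.233×6.73 + 0.173×4.9 = 4.636 J/s.
Handling time per unit search time: 0.2×26.3 + 0.233×35.6 + 0.173×21.1 = 17.21.
Rate = 4.636/(1 + 17.21) = 0.2546 J/s.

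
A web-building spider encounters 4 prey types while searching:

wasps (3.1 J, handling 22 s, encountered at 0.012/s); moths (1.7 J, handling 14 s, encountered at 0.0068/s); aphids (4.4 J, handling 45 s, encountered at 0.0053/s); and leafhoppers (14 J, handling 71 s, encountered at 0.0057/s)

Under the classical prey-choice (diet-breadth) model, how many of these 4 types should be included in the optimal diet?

4

E/h in descending order: leafhoppers 0.197, wasps 0.141, moths 0.121, aphids 0.0978 J/s. The optimal diet is the largest prefix of this list for which every included type satisfies E_i/h_i > R on the types above it.
Rate on top 1: 0.05681. wasps: 0.141 > 0.05681 → include.
Rate on top 2: 0.07011. moths: 0.121 > 0.07011 → include.
Rate on top 3: 0.07288. aphids: 0.0978 > 0.07288 → include.
Optimal diet: leafhoppers, wasps, moths, aphids — 4 of 4 types.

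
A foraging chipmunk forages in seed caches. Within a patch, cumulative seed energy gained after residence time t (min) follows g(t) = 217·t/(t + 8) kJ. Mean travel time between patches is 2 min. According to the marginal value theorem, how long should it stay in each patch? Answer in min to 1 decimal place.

Optimal t* satisfies g'(t*) = g(t*)/(T + t*).
g'(t) = 217·8/(t + 8)². Setting 217·8/(t+8)² = 217t/[(t+8)(2+t)] gives 8(2+t) = t(t+8), so t² = 8×2 = 16.
t* = √16 = 4 min.

4.0 min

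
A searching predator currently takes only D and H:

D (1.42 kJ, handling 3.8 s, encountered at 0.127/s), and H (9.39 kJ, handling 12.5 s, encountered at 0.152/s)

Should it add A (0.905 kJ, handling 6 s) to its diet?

On D and H alone, R = ΣλE/(1+Σλh) = 1.608/3.383 = 0.4753 kJ/s.
Profitability of A: 0.905/6 = 0.1508 kJ/s.
0.1508 < 0.4753, so adding A would lower the average — exclude it.

No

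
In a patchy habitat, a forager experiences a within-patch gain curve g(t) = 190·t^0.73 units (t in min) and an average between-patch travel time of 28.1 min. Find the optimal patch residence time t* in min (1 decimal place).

By the marginal value theorem, leave when the instantaneous gain rate g'(t) equals the habitat-wide average g(t)/(T + t).
g'(t) = 0.73·190·t^-0.27. Setting 0.73·190·t^-0.27 = 190·t^0.73/(28.1+t) gives 0.73(28.1+t) = t, so 0.27·t = 0.73×28.1.
t* = 0.73×28.1/0.27 = 75.97 min.

76.0 min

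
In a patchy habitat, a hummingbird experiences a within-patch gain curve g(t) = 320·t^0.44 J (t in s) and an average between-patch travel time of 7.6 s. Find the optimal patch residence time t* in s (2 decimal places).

Maximise g(t)/(T+t): set derivative to zero → g'(t)(T+t) = g(t).
g'(t) = 0.44·320·t^-0.56. Setting 0.44·320·t^-0.56 = 320·t^0.44/(7.6+t) gives 0.44(7.6+t) = t, so 0.56·t = 0.44×7.6.
t* = 0.44×7.6/0.56 = 5.971 s.

5.97 s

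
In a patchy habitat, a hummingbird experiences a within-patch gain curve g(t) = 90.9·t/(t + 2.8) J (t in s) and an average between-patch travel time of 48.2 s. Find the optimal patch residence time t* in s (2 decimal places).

11.62 s

Optimal t* satisfies g'(t*) = g(t*)/(T + t*).
g'(t) = 90.9·2.8/(t + 2.8)². Setting 90.9·2.8/(t+2.8)² = 90.9t/[(t+2.8)(48.2+t)] gives 2.8(48.2+t) = t(t+2.8), so t² = 2.8×48.2 = 135.
t* = √135 = 11.62 s.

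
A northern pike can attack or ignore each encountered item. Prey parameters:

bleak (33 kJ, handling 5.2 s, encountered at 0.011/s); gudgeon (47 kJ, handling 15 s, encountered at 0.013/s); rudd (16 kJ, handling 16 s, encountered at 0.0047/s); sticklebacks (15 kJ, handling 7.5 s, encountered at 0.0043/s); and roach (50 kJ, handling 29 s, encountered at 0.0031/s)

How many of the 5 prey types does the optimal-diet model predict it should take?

5

E/h in descending order: bleak 6.35, gudgeon 3.13, sticklebacks 2, roach 1.72, rudd 1 kJ/s. The optimal diet is the largest prefix of this list for which every included type satisfies E_i/h_i > R on the types above it.
Rate on top 1: 0.3434. gudgeon: 3.13 > 0.3434 → include.
Rate on top 2: 0.7778. sticklebacks: 2 > 0.7778 → include.
Rate on top 3: 0.8085. roach: 1.72 > 0.8085 → include.
Rate on top 4: 0.8684. rudd: 1 > 0.8684 → include.
Optimal diet: bleak, gudgeon, sticklebacks, roach, rudd — 5 of 5 types.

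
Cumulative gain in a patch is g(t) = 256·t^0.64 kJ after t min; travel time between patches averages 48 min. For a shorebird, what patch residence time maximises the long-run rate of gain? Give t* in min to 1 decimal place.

By the marginal value theorem, leave when the instantaneous gain rate g'(t) equals the habitat-wide average g(t)/(T + t).
g'(t) = 0.64·256·t^-0.36. Setting 0.64·256·t^-0.36 = 256·t^0.64/(48+t) gives 0.64(48+t) = t, so 0.36·t = 0.64×48.
t* = 0.64×48/0.36 = 85.33 min.

85.3 min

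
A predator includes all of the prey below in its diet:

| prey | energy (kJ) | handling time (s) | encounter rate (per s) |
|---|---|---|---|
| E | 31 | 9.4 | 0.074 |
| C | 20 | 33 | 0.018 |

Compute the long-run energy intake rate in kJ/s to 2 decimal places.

Energy encountered per unit search time: 0.074×31 + 0.018×20 = 2.654 kJ/s.
Handling time per unit search time: 0.074×9.4 + 0.018×33 = 1.29.
Rate = 2.654/(1 + 1.29) = 1.159 kJ/s.

1.16 kJ/s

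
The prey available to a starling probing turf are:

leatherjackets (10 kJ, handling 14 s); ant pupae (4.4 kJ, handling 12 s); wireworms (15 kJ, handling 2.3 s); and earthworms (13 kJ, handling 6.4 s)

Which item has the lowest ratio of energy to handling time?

Profitability E/h (kJ/s): leatherjackets = 10/14 = 0.714, ant pupae = 4.4/12 = 0.367, wireworms = 15/2.3 = 6.52, earthworms = 13/6.4 = 2.03.
Ranked: wireworms > earthworms > leatherjackets > ant pupae.

ant pupae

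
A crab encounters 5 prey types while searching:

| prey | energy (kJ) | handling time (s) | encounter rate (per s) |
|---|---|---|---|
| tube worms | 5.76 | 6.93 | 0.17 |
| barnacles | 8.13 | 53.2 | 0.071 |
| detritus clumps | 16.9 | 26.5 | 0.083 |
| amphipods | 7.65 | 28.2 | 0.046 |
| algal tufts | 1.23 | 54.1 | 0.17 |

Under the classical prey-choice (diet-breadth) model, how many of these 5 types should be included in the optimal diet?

2

Profitabilities (E/h, kJ/s): tube worms 0.831, detritus clumps 0.638, amphipods 0.271, barnacles 0.153, algal tufts 0.0227. Add prey in this order while the next type's profitability exceeds the intake rate on those already taken.
Rate on top 1: 0.4496. detritus clumps: 0.638 > 0.4496 → include.
Rate on top 2: 0.5441. amphipods: 0.271 < 0.5441 → exclude; stop.
Optimal diet: tube worms, detritus clumps — 2 of 5 types.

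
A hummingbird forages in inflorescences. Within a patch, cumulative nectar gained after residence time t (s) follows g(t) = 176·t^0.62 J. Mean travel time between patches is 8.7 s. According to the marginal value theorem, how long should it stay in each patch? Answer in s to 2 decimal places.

14.19 s

Optimal t* satisfies g'(t*) = g(t*)/(T + t*).
g'(t) = 0.62·176·t^-0.38. Setting 0.62·176·t^-0.38 = 176·t^0.62/(8.7+t) gives 0.62(8.7+t) = t, so 0.38·t = 0.62×8.7.
t* = 0.62×8.7/0.38 = 14.19 s.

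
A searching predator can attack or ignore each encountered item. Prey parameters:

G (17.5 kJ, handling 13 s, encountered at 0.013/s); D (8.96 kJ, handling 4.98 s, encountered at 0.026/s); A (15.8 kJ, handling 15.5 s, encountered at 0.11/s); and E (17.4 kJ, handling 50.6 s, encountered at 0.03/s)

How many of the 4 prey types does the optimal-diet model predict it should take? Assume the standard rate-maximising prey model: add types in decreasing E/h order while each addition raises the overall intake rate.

Profitabilities (E/h, kJ/s): D 1.8, G 1.35, A 1.02, E 0.344. Add prey in this order while the next type's profitability exceeds the intake rate on those already taken.
Rate on top 1: 0.2063. G: 1.35 > 0.2063 → include.
Rate on top 2: 0.3546. A: 1.02 > 0.3546 → include.
Rate on top 3: 0.732. E: 0.344 < 0.732 → exclude; stop.
Optimal diet: D, G, A — 3 of 4 types.

3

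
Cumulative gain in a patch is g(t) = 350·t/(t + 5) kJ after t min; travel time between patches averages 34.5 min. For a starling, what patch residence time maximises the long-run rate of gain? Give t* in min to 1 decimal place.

Optimal t* satisfies g'(t*) = g(t*)/(T + t*).
g'(t) = 350·5/(t + 5)². Setting 350·5/(t+5)² = 350t/[(t+5)(34.5+t)] gives 5(34.5+t) = t(t+5), so t² = 5×34.5 = 172.5.
t* = √172.5 = 13.13 min.

13.1 min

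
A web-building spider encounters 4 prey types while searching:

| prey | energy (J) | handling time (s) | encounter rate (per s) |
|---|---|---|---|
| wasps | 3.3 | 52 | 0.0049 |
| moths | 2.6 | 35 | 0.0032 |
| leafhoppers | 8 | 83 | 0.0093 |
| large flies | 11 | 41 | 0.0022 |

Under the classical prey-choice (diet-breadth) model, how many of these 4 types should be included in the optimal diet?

4

E/h in descending order: large flies 0.268, leafhoppers 0.0964, moths 0.0743, wasps 0.0635 J/s. The optimal diet is the largest prefix of this list for which every included type satisfies E_i/h_i > R on the types above it.
Rate on top 1: 0.0222. leafhoppers: 0.0964 > 0.0222 → include.
Rate on top 2: 0.05295. moths: 0.0743 > 0.05295 → include.
Rate on top 3: 0.05416. wasps: 0.0635 > 0.05416 → include.
Optimal diet: large flies, leafhoppers, moths, wasps — 4 of 4 types.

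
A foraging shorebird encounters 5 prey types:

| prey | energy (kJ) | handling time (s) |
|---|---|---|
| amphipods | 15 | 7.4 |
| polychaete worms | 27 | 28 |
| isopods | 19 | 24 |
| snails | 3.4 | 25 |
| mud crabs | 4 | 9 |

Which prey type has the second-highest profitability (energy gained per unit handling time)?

polychaete worms

Profitability E/h (kJ/s): amphipods = 15/7.4 = 2.03, polychaete worms = 27/28 = 0.964, isopods = 19/24 = 0.792, snails = 3.4/25 = 0.136, mud crabs = 4/9 = 0.444.
Ranked: amphipods > polychaete worms > isopods > mud crabs > snails.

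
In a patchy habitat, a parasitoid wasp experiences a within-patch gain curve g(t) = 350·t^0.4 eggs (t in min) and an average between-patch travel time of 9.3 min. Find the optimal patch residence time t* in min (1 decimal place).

6.2 min

By the marginal value theorem, leave when the instantaneous gain rate g'(t) equals the habitat-wide average g(t)/(T + t).
g'(t) = 0.4·350·t^-0.6. Setting 0.4·350·t^-0.6 = 350·t^0.4/(9.3+t) gives 0.4(9.3+t) = t, so 0.60·t = 0.4×9.3.
t* = 0.4×9.3/0.60 = 6.2 min.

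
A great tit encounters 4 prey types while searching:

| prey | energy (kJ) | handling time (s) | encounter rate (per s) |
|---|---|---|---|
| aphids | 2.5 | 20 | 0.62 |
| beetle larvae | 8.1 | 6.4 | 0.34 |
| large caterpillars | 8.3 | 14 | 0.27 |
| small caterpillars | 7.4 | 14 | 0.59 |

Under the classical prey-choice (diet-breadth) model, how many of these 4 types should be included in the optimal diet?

1

Profitabilities (E/h, kJ/s): beetle larvae 1.27, large caterpillars 0.593, small caterpillars 0.529, aphids 0.125. Add prey in this order while the next type's profitability exceeds the intake rate on those already taken.
Rate on top 1: 0.8671. large caterpillars: 0.593 < 0.8671 → exclude; stop.
Optimal diet: beetle larvae — 1 of 4 types.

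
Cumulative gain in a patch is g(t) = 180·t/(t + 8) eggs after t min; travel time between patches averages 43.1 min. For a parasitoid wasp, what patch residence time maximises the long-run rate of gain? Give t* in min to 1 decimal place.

18.6 min

By the marginal value theorem, leave when the instantaneous gain rate g'(t) equals the habitat-wide average g(t)/(T + t).
g'(t) = 180·8/(t + 8)². Setting 180·8/(t+8)² = 180t/[(t+8)(43.1+t)] gives 8(43.1+t) = t(t+8), so t² = 8×43.1 = 344.8.
t* = √344.8 = 18.57 min.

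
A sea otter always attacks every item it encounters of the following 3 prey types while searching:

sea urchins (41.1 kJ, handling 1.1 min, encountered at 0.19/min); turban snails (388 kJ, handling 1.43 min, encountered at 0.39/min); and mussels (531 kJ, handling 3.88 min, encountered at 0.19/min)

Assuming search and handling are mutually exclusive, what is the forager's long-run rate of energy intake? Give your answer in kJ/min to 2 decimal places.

103.85 kJ/min

R = Σλ_iE_i / (1 + Σλ_ih_i)
Numerator: 0.19×41.1 + 0.39×388 + 0.19×531 = 260
Denominator: 1 + 0.19×1.1 + 0.39×1.43 + 0.19×3.88 = 2.504
R = 260/2.504 = 103.8 kJ/min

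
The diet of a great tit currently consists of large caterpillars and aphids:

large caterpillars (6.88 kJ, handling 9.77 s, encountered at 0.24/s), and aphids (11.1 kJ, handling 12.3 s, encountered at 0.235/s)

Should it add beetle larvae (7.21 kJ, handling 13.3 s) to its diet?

Current rate: (0.24×6.88 + 0.235×11.1)/(1 + 0.24×9.77 + 0.235×12.3) = 0.6832 kJ/s.
beetle larvae: E/h = 7.21/13.3 = 0.5421 kJ/s.
Since 0.5421 < R, time spent handling beetle larvae is better spent searching.

No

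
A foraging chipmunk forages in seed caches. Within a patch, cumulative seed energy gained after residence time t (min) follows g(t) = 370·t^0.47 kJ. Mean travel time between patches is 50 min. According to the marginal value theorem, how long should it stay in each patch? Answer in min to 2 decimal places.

Optimal t* satisfies g'(t*) = g(t*)/(T + t*).
g'(t) = 0.47·370·t^-0.53. Setting 0.47·370·t^-0.53 = 370·t^0.47/(50+t) gives 0.47(50+t) = t, so 0.53·t = 0.47×50.
t* = 0.47×50/0.53 = 44.34 min.

44.34 min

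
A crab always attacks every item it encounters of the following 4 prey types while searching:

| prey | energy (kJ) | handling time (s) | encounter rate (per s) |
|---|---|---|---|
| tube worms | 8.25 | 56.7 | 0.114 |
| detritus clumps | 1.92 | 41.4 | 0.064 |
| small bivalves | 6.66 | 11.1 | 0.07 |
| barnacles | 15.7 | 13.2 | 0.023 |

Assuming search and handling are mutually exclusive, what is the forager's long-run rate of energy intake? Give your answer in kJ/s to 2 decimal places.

R = Σλ_iE_i / (1 + Σλ_ih_i)
Numerator: 0.114×8.25 + 0.064×1.92 + 0.07×6.66 + 0.023×15.7 = 1.891
Denominator: 1 + 0.114×56.7 + 0.064×41.4 + 0.07×11.1 + 0.023×13.2 = 11.19
R = 1.891/11.19 = 0.1689 kJ/s

0.17 kJ/s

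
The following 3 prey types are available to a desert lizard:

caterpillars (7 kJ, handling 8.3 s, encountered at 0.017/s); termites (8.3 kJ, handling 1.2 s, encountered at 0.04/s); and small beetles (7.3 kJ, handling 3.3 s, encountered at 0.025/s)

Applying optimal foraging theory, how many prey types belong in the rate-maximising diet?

Profitabilities (E/h, kJ/s): termites 6.92, small beetles 2.21, caterpillars 0.843. Add prey in this order while the next type's profitability exceeds the intake rate on those already taken.
Rate on top 1: 0.3168. small beetles: 2.21 > 0.3168 → include.
Rate on top 2: 0.4551. caterpillars: 0.843 > 0.4551 → include.
Optimal diet: termites, small beetles, caterpillars — 3 of 3 types.

3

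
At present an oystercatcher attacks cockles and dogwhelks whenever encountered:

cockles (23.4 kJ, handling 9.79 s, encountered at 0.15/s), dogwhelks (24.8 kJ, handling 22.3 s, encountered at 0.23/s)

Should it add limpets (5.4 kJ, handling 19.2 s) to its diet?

On cockles and dogwhelks alone, R = ΣλE/(1+Σλh) = 9.214/7.598 = 1.213 kJ/s.
Profitability of limpets: 5.4/19.2 = 0.2813 kJ/s.
0.2813 < 1.213, so adding limpets would lower the average — exclude it.

No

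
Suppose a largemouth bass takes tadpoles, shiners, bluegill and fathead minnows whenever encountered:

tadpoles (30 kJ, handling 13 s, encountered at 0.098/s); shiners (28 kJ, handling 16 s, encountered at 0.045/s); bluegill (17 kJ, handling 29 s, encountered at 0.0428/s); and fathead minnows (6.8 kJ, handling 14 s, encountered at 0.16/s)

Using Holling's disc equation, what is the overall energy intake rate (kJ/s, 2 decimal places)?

0.93 kJ/s

Energy encountered per unit search time: 0.098×30 + 0.045×28 + 0.0428×17 + 0.16×6.8 = 6.016 kJ/s.
Handling time per unit search time: 0.098×13 + 0.045×16 + 0.0428×29 + 0.16×14 = 5.475.
Rate = 6.016/(1 + 5.475) = 0.929 kJ/s.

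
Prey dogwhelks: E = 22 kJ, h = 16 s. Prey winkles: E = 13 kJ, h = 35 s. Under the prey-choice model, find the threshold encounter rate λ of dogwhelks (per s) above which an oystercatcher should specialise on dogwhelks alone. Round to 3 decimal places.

The zero-one rule: include winkles iff E₂/h₂ > λE₁/(1+λh₁). Equality gives the switch point.
λE₁h₂ = E₂ + λE₂h₁ ⇒ λ = E₂/(E₁h₂ − E₂h₁) = 13/(770 − 208) = 0.02313 per s.

0.023 per s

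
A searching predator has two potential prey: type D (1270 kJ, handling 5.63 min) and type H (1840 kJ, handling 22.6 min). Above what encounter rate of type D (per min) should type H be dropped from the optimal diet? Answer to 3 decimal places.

At the threshold, the rate on type D alone equals the profitability of type H: λ·1270/(1 + λ·5.63) = 1840/22.6 = 81.42.
Rearranging, λ(1270 − 81.42×5.63) = 81.42, so λ = 81.42/811.6 = 0.1003 per min.

0.100 per min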